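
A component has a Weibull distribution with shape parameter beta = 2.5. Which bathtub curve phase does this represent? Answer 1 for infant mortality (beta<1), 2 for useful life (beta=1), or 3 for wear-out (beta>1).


beta = 2.5
Compare beta to 1:
beta < 1 => infant mortality (phase 1)
beta = 1 => useful life (phase 2)
beta > 1 => wear-out (phase 3)
Since beta = 2.5, this is wear-out (increasing failure rate)
Phase = 3

3


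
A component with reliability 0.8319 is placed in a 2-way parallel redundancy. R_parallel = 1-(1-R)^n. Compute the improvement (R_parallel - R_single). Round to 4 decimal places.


R_single = 0.8319, n = 2
1 - R_single = 0.1681
(1 - R_single)^n = 0.1681^2 = 0.0283
R_parallel = 1 - 0.0283 = 0.9717
Improvement = 0.9717 - 0.8319
Improvement = 0.1398

0.1398


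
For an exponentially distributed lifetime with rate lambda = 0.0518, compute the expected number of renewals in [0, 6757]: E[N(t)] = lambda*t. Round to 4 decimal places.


lambda = 0.0518
t = 6757
E[N(t)] = lambda * t
E[N(t)] = 0.0518 * 6757
E[N(t)] = 350.0126

350.0126


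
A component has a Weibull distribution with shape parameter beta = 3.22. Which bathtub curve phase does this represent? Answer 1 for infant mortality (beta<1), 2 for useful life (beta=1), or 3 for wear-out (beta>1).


beta = 3.22
Compare beta to 1:
beta < 1 => infant mortality (phase 1)
beta = 1 => useful life (phase 2)
beta > 1 => wear-out (phase 3)
Since beta = 3.22, this is wear-out (increasing failure rate)
Phase = 3

3


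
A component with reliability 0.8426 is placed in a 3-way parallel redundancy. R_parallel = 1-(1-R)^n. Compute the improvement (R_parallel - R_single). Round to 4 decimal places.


R_single = 0.8426, n = 3
1 - R_single = 0.1574
(1 - R_single)^n = 0.1574^3 = 0.0039
R_parallel = 1 - 0.0039 = 0.9961
Improvement = 0.9961 - 0.8426
Improvement = 0.1535

0.1535


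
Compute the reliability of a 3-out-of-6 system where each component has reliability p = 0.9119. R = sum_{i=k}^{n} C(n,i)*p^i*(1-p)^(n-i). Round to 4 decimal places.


k = 3, n = 6, p = 0.9119
i=3: C(6,3)=20 * 0.9119^3 * 0.0881^3 = 0.0104
i=4: C(6,4)=15 * 0.9119^4 * 0.0881^2 = 0.0805
i=5: C(6,5)=6 * 0.9119^5 * 0.0881^1 = 0.3333
i=6: C(6,6)=1 * 0.9119^6 * 0.0881^0 = 0.575
R = sum of terms = 0.9992

0.9992


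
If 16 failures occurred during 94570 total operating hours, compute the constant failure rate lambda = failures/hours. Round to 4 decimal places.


failures = 16
total_hours = 94570
lambda = 16 / 94570
lambda = 0.0002

0.0002


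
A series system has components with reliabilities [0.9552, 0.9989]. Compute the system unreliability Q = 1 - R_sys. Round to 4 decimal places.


Components: [0.9552, 0.9989]
After component 1: product = 0.9552
After component 2: product = 0.9541
R_sys = 0.9541
Q = 1 - 0.9541 = 0.0459

0.0459


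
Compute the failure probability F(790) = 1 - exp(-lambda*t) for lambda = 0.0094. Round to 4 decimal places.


lambda = 0.0094, t = 790
lambda * t = 7.426
exp(-7.426) = 0.0006
F(t) = 1 - 0.0006
F(t) = 0.9994

0.9994


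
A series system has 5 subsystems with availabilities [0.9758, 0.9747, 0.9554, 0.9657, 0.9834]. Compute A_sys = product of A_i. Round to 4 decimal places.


Subsystems: [0.9758, 0.9747, 0.9554, 0.9657, 0.9834]
After subsystem 1 (A=0.9758): product = 0.9758
After subsystem 2 (A=0.9747): product = 0.9511
After subsystem 3 (A=0.9554): product = 0.9087
After subsystem 4 (A=0.9657): product = 0.8775
After subsystem 5 (A=0.9834): product = 0.863
A_sys = 0.863

0.863


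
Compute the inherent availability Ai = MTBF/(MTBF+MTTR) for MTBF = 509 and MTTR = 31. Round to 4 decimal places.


MTBF = 509
MTTR = 31
MTBF + MTTR = 540
Ai = 509 / 540
Ai = 0.9426

0.9426


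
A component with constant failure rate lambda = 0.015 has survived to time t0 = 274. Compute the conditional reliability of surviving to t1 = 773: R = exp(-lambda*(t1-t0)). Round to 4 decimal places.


lambda = 0.015
t0 = 274, t1 = 773
t1 - t0 = 499
lambda * (t1-t0) = 0.015 * 499 = 7.485
R = exp(-7.485)
R = 0.0006

0.0006


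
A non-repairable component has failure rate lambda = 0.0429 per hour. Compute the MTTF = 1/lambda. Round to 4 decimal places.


lambda = 0.0429
MTTF = 1 / 0.0429
MTTF = 23.31

23.31


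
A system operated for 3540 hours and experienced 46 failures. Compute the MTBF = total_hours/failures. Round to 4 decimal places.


total_hours = 3540
failures = 46
MTBF = 3540 / 46
MTBF = 76.9565

76.9565


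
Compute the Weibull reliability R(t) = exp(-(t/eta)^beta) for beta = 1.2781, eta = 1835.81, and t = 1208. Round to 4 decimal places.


beta = 1.2781, eta = 1835.81, t = 1208
t/eta = 1208 / 1835.81 = 0.658
(t/eta)^beta = 0.658^1.2781 = 0.5857
R(t) = exp(-0.5857)
R(t) = 0.5567

0.5567


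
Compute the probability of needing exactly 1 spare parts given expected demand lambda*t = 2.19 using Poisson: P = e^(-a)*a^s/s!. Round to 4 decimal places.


a = 2.19, s = 1
e^(-a) = e^(-2.19) = 0.1119
a^s = 2.19^1 = 2.19
s! = 1
P = 0.1119 * 2.19 / 1
P = 0.2451

0.2451


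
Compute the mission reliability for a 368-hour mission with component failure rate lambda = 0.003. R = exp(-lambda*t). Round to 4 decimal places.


lambda = 0.003
mission_time = 368
lambda * t = 0.003 * 368 = 1.104
R = exp(-1.104)
R = 0.3315

0.3315


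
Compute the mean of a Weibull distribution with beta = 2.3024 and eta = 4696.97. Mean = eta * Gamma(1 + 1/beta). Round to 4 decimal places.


beta = 2.3024, eta = 4696.97
1/beta = 0.4343
1 + 1/beta = 1.4343
Gamma(1.4343) = 0.8859
Mean = 4696.97 * 0.8859
Mean = 4161.1648

4161.1648


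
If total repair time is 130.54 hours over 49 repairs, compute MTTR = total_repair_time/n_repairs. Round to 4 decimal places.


total_repair_time = 130.54
n_repairs = 49
MTTR = 130.54 / 49
MTTR = 2.6641

2.6641


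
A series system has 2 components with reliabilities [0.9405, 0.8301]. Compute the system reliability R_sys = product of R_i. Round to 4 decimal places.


Components: [0.9405, 0.8301]
After component 1 (R=0.9405): product = 0.9405
After component 2 (R=0.8301): product = 0.7807
R_sys = 0.7807

0.7807


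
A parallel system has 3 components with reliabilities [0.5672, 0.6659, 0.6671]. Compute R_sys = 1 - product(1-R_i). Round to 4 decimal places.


Components: [0.5672, 0.6659, 0.6671]
(1 - 0.5672) = 0.4328, running product = 0.4328
(1 - 0.6659) = 0.3341, running product = 0.1446
(1 - 0.6671) = 0.3329, running product = 0.0481
Product of (1-R_i) = 0.0481
R_sys = 1 - 0.0481 = 0.9519

0.9519


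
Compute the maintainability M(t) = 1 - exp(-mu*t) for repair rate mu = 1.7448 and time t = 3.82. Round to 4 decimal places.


mu = 1.7448, t = 3.82
mu * t = 1.7448 * 3.82 = 6.6651
exp(-6.6651) = 0.0013
M(t) = 1 - 0.0013
M(t) = 0.9987

0.9987


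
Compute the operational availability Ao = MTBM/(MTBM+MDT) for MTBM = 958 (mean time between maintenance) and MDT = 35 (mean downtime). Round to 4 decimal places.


MTBM = 958
MDT = 35
MTBM + MDT = 993
Ao = 958 / 993
Ao = 0.9648

0.9648


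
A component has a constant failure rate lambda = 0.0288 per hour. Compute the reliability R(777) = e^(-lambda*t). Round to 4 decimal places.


lambda = 0.0288
t = 777
lambda * t = 22.3776
R(t) = e^(-22.3776)
R(t) = 0.0

0.0


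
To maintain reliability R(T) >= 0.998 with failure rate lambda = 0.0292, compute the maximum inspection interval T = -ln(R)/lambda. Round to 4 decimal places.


R_target = 0.998
lambda = 0.0292
-ln(0.998) = 0.002
T = 0.002 / 0.0292
T = 0.0686

0.0686


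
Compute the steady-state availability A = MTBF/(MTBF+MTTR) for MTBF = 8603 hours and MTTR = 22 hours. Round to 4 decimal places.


MTBF = 8603
MTTR = 22
MTBF + MTTR = 8625
A = 8603 / 8625
A = 0.9974

0.9974


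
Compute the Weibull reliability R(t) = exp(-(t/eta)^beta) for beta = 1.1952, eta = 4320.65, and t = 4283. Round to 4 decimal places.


beta = 1.1952, eta = 4320.65, t = 4283
t/eta = 4283 / 4320.65 = 0.9913
(t/eta)^beta = 0.9913^1.1952 = 0.9896
R(t) = exp(-0.9896)
R(t) = 0.3717

0.3717


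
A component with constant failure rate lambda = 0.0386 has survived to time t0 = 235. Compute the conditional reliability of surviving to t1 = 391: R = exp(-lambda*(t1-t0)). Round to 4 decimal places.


lambda = 0.0386
t0 = 235, t1 = 391
t1 - t0 = 156
lambda * (t1-t0) = 0.0386 * 156 = 6.0216
R = exp(-6.0216)
R = 0.0024

0.0024


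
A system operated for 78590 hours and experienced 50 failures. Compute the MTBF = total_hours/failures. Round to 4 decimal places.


total_hours = 78590
failures = 50
MTBF = 78590 / 50
MTBF = 1571.8

1571.8


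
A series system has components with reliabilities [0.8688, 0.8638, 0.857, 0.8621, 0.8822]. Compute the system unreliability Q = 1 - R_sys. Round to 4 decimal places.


Components: [0.8688, 0.8638, 0.857, 0.8621, 0.8822]
After component 1: product = 0.8688
After component 2: product = 0.7505
After component 3: product = 0.6432
After component 4: product = 0.5545
After component 5: product = 0.4891
R_sys = 0.4891
Q = 1 - 0.4891 = 0.5109

0.5109


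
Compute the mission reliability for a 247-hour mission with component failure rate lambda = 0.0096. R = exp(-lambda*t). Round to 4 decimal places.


lambda = 0.0096
mission_time = 247
lambda * t = 0.0096 * 247 = 2.3712
R = exp(-2.3712)
R = 0.0934

0.0934


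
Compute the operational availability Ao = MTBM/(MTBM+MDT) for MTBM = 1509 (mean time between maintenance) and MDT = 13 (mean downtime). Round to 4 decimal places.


MTBM = 1509
MDT = 13
MTBM + MDT = 1522
Ao = 1509 / 1522
Ao = 0.9915

0.9915


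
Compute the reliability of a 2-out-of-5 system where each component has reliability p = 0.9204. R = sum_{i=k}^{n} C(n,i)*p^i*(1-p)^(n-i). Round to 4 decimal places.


k = 2, n = 5, p = 0.9204
i=2: C(5,2)=10 * 0.9204^2 * 0.0796^3 = 0.0043
i=3: C(5,3)=10 * 0.9204^3 * 0.0796^2 = 0.0494
i=4: C(5,4)=5 * 0.9204^4 * 0.0796^1 = 0.2856
i=5: C(5,5)=1 * 0.9204^5 * 0.0796^0 = 0.6605
R = sum of terms = 0.9998

0.9998


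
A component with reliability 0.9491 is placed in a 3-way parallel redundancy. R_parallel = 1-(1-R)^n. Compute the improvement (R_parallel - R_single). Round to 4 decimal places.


R_single = 0.9491, n = 3
1 - R_single = 0.0509
(1 - R_single)^n = 0.0509^3 = 0.0001
R_parallel = 1 - 0.0001 = 0.9999
Improvement = 0.9999 - 0.9491
Improvement = 0.0508

0.0508


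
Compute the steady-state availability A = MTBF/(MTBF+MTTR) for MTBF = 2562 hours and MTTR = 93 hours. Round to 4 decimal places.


MTBF = 2562
MTTR = 93
MTBF + MTTR = 2655
A = 2562 / 2655
A = 0.965

0.965


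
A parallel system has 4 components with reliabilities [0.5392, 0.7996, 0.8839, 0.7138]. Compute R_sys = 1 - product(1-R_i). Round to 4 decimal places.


Components: [0.5392, 0.7996, 0.8839, 0.7138]
(1 - 0.5392) = 0.4608, running product = 0.4608
(1 - 0.7996) = 0.2004, running product = 0.0923
(1 - 0.8839) = 0.1161, running product = 0.0107
(1 - 0.7138) = 0.2862, running product = 0.0031
Product of (1-R_i) = 0.0031
R_sys = 1 - 0.0031 = 0.9969

0.9969


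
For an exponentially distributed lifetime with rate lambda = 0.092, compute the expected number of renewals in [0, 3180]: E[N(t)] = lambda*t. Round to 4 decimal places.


lambda = 0.092
t = 3180
E[N(t)] = lambda * t
E[N(t)] = 0.092 * 3180
E[N(t)] = 292.56

292.56


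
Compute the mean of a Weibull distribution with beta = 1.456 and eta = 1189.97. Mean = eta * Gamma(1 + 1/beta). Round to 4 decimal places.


beta = 1.456, eta = 1189.97
1/beta = 0.6868
1 + 1/beta = 1.6868
Gamma(1.6868) = 0.9062
Mean = 1189.97 * 0.9062
Mean = 1078.358

1078.358


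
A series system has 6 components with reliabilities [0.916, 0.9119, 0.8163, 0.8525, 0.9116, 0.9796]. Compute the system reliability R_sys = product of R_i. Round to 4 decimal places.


Components: [0.916, 0.9119, 0.8163, 0.8525, 0.9116, 0.9796]
After component 1 (R=0.916): product = 0.916
After component 2 (R=0.9119): product = 0.8353
After component 3 (R=0.8163): product = 0.6819
After component 4 (R=0.8525): product = 0.5813
After component 5 (R=0.9116): product = 0.5299
After component 6 (R=0.9796): product = 0.5191
R_sys = 0.5191

0.5191


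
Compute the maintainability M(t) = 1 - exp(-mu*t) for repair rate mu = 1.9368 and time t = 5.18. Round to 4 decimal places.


mu = 1.9368, t = 5.18
mu * t = 1.9368 * 5.18 = 10.0326
exp(-10.0326) = 0.0
M(t) = 1 - 0.0
M(t) = 1.0

1.0


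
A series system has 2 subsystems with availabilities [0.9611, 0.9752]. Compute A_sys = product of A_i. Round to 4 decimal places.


Subsystems: [0.9611, 0.9752]
After subsystem 1 (A=0.9611): product = 0.9611
After subsystem 2 (A=0.9752): product = 0.9373
A_sys = 0.9373

0.9373


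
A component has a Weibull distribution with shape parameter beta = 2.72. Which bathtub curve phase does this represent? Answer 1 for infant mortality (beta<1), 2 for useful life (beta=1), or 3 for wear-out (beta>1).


beta = 2.72
Compare beta to 1:
beta < 1 => infant mortality (phase 1)
beta = 1 => useful life (phase 2)
beta > 1 => wear-out (phase 3)
Since beta = 2.72, this is wear-out (increasing failure rate)
Phase = 3

3


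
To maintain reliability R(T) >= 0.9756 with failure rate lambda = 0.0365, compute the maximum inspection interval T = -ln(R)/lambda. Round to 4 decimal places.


R_target = 0.9756
lambda = 0.0365
-ln(0.9756) = 0.0247
T = 0.0247 / 0.0365
T = 0.6768

0.6768


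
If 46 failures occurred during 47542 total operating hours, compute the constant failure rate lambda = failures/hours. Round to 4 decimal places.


failures = 46
total_hours = 47542
lambda = 46 / 47542
lambda = 0.001

0.001


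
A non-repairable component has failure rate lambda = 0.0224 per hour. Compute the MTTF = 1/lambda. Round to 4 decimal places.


lambda = 0.0224
MTTF = 1 / 0.0224
MTTF = 44.6429

44.6429


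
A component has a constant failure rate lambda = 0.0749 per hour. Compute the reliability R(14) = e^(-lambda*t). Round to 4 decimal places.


lambda = 0.0749
t = 14
lambda * t = 1.0486
R(t) = e^(-1.0486)
R(t) = 0.3504

0.3504


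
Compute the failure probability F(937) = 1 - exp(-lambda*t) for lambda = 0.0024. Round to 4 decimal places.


lambda = 0.0024, t = 937
lambda * t = 2.2488
exp(-2.2488) = 0.1055
F(t) = 1 - 0.1055
F(t) = 0.8945

0.8945


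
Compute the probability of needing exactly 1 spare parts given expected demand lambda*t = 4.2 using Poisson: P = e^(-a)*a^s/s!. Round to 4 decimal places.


a = 4.2, s = 1
e^(-a) = e^(-4.2) = 0.015
a^s = 4.2^1 = 4.2
s! = 1
P = 0.015 * 4.2 / 1
P = 0.063

0.063


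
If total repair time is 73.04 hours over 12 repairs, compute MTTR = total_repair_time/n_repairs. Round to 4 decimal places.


total_repair_time = 73.04
n_repairs = 12
MTTR = 73.04 / 12
MTTR = 6.0867

6.0867


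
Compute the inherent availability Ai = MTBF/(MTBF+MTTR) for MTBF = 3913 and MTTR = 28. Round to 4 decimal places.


MTBF = 3913
MTTR = 28
MTBF + MTTR = 3941
Ai = 3913 / 3941
Ai = 0.9929

0.9929


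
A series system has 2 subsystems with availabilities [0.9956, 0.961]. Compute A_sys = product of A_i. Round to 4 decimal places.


Subsystems: [0.9956, 0.961]
After subsystem 1 (A=0.9956): product = 0.9956
After subsystem 2 (A=0.961): product = 0.9568
A_sys = 0.9568

0.9568


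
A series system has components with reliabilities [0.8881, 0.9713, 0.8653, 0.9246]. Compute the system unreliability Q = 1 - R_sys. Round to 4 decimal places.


Components: [0.8881, 0.9713, 0.8653, 0.9246]
After component 1: product = 0.8881
After component 2: product = 0.8626
After component 3: product = 0.7464
After component 4: product = 0.6901
R_sys = 0.6901
Q = 1 - 0.6901 = 0.3099

0.3099


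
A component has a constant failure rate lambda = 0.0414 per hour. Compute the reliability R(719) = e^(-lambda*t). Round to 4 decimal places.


lambda = 0.0414
t = 719
lambda * t = 29.7666
R(t) = e^(-29.7666)
R(t) = 0.0

0.0


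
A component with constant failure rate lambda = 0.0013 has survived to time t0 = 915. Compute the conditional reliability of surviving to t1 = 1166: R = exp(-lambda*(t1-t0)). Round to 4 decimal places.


lambda = 0.0013
t0 = 915, t1 = 1166
t1 - t0 = 251
lambda * (t1-t0) = 0.0013 * 251 = 0.3263
R = exp(-0.3263)
R = 0.7216

0.7216


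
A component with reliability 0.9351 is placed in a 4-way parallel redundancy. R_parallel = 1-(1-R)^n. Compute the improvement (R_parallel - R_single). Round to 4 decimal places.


R_single = 0.9351, n = 4
1 - R_single = 0.0649
(1 - R_single)^n = 0.0649^4 = 0.0
R_parallel = 1 - 0.0 = 1.0
Improvement = 1.0 - 0.9351
Improvement = 0.0649

0.0649


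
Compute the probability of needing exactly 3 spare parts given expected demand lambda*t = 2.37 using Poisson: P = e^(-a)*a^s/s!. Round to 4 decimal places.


a = 2.37, s = 3
e^(-a) = e^(-2.37) = 0.0935
a^s = 2.37^3 = 13.3121
s! = 6
P = 0.0935 * 13.3121 / 6
P = 0.2074

0.2074


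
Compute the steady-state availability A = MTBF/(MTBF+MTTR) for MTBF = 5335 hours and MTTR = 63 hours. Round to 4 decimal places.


MTBF = 5335
MTTR = 63
MTBF + MTTR = 5398
A = 5335 / 5398
A = 0.9883

0.9883


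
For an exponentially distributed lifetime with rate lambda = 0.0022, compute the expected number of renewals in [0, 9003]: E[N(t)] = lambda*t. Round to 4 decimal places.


lambda = 0.0022
t = 9003
E[N(t)] = lambda * t
E[N(t)] = 0.0022 * 9003
E[N(t)] = 19.8066

19.8066


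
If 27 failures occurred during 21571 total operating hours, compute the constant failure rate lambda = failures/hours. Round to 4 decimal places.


failures = 27
total_hours = 21571
lambda = 27 / 21571
lambda = 0.0013

0.0013


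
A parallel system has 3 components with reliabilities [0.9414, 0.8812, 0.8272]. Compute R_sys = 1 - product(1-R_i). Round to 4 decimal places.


Components: [0.9414, 0.8812, 0.8272]
(1 - 0.9414) = 0.0586, running product = 0.0586
(1 - 0.8812) = 0.1188, running product = 0.007
(1 - 0.8272) = 0.1728, running product = 0.0012
Product of (1-R_i) = 0.0012
R_sys = 1 - 0.0012 = 0.9988

0.9988


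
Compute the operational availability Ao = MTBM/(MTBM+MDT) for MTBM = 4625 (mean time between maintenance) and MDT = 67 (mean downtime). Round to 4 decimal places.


MTBM = 4625
MDT = 67
MTBM + MDT = 4692
Ao = 4625 / 4692
Ao = 0.9857

0.9857


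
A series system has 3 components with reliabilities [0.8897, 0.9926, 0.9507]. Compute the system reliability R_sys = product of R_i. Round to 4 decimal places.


Components: [0.8897, 0.9926, 0.9507]
After component 1 (R=0.8897): product = 0.8897
After component 2 (R=0.9926): product = 0.8831
After component 3 (R=0.9507): product = 0.8396
R_sys = 0.8396

0.8396


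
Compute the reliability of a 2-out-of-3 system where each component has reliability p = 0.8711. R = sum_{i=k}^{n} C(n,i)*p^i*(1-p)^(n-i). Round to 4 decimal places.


k = 2, n = 3, p = 0.8711
i=2: C(3,2)=3 * 0.8711^2 * 0.1289^1 = 0.2934
i=3: C(3,3)=1 * 0.8711^3 * 0.1289^0 = 0.661
R = sum of terms = 0.9544

0.9544


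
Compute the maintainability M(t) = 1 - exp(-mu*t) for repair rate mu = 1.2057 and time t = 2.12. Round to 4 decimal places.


mu = 1.2057, t = 2.12
mu * t = 1.2057 * 2.12 = 2.5561
exp(-2.5561) = 0.0776
M(t) = 1 - 0.0776
M(t) = 0.9224

0.9224


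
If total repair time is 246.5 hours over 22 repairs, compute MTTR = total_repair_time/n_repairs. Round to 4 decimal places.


total_repair_time = 246.5
n_repairs = 22
MTTR = 246.5 / 22
MTTR = 11.2045

11.2045


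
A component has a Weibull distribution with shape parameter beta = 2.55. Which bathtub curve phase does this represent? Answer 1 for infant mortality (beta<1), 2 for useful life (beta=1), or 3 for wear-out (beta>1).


beta = 2.55
Compare beta to 1:
beta < 1 => infant mortality (phase 1)
beta = 1 => useful life (phase 2)
beta > 1 => wear-out (phase 3)
Since beta = 2.55, this is wear-out (increasing failure rate)
Phase = 3

3


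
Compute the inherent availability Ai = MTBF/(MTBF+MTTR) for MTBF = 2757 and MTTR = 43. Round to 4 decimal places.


MTBF = 2757
MTTR = 43
MTBF + MTTR = 2800
Ai = 2757 / 2800
Ai = 0.9846

0.9846


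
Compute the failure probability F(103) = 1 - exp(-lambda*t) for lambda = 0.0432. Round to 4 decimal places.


lambda = 0.0432, t = 103
lambda * t = 4.4496
exp(-4.4496) = 0.0117
F(t) = 1 - 0.0117
F(t) = 0.9883

0.9883


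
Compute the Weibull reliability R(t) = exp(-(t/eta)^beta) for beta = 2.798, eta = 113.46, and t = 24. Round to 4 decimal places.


beta = 2.798, eta = 113.46, t = 24
t/eta = 24 / 113.46 = 0.2115
(t/eta)^beta = 0.2115^2.798 = 0.013
R(t) = exp(-0.013)
R(t) = 0.9871

0.9871


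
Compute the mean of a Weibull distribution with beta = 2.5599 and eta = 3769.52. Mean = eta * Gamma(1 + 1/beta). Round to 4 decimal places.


beta = 2.5599, eta = 3769.52
1/beta = 0.3906
1 + 1/beta = 1.3906
Gamma(1.3906) = 0.8878
Mean = 3769.52 * 0.8878
Mean = 3346.6316

3346.6316


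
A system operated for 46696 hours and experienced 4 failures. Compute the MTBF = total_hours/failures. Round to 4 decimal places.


total_hours = 46696
failures = 4
MTBF = 46696 / 4
MTBF = 11674.0

11674.0


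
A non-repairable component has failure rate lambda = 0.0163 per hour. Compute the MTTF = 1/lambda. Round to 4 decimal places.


lambda = 0.0163
MTTF = 1 / 0.0163
MTTF = 61.3497

61.3497


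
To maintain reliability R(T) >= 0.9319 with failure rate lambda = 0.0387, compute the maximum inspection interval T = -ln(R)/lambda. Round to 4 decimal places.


R_target = 0.9319
lambda = 0.0387
-ln(0.9319) = 0.0705
T = 0.0705 / 0.0387
T = 1.8225

1.8225


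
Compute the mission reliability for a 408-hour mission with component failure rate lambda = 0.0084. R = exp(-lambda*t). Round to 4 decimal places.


lambda = 0.0084
mission_time = 408
lambda * t = 0.0084 * 408 = 3.4272
R = exp(-3.4272)
R = 0.0325

0.0325


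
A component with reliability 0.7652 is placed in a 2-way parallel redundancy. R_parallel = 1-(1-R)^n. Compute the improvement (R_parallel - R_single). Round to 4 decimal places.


R_single = 0.7652, n = 2
1 - R_single = 0.2348
(1 - R_single)^n = 0.2348^2 = 0.0551
R_parallel = 1 - 0.0551 = 0.9449
Improvement = 0.9449 - 0.7652
Improvement = 0.1797

0.1797


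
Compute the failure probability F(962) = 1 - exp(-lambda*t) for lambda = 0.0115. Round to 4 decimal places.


lambda = 0.0115, t = 962
lambda * t = 11.063
exp(-11.063) = 0.0
F(t) = 1 - 0.0
F(t) = 1.0

1.0


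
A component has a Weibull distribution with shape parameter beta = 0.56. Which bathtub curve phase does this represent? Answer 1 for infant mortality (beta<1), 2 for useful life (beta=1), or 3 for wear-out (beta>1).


beta = 0.56
Compare beta to 1:
beta < 1 => infant mortality (phase 1)
beta = 1 => useful life (phase 2)
beta > 1 => wear-out (phase 3)
Since beta = 0.56, this is infant mortality (decreasing failure rate)
Phase = 1

1


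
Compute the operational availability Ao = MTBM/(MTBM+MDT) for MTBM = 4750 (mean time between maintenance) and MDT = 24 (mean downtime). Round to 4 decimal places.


MTBM = 4750
MDT = 24
MTBM + MDT = 4774
Ao = 4750 / 4774
Ao = 0.995

0.995


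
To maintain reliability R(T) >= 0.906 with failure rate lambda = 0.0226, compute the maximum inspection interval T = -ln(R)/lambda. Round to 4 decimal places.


R_target = 0.906
lambda = 0.0226
-ln(0.906) = 0.0987
T = 0.0987 / 0.0226
T = 4.368

4.368


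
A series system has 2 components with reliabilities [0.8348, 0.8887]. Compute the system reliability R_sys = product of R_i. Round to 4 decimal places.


Components: [0.8348, 0.8887]
After component 1 (R=0.8348): product = 0.8348
After component 2 (R=0.8887): product = 0.7419
R_sys = 0.7419

0.7419


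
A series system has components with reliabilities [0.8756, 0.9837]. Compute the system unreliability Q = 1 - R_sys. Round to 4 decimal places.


Components: [0.8756, 0.9837]
After component 1: product = 0.8756
After component 2: product = 0.8613
R_sys = 0.8613
Q = 1 - 0.8613 = 0.1387

0.1387


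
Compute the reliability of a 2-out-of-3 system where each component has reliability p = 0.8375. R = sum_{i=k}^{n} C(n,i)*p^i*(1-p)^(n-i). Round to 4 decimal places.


k = 2, n = 3, p = 0.8375
i=2: C(3,2)=3 * 0.8375^2 * 0.1625^1 = 0.3419
i=3: C(3,3)=1 * 0.8375^3 * 0.1625^0 = 0.5874
R = sum of terms = 0.9294

0.9294


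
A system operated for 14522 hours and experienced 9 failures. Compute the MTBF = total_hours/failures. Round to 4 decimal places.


total_hours = 14522
failures = 9
MTBF = 14522 / 9
MTBF = 1613.5556

1613.5556


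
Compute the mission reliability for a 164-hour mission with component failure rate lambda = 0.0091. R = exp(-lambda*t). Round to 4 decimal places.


lambda = 0.0091
mission_time = 164
lambda * t = 0.0091 * 164 = 1.4924
R = exp(-1.4924)
R = 0.2248

0.2248


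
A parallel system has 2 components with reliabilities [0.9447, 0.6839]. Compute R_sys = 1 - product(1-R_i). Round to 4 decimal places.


Components: [0.9447, 0.6839]
(1 - 0.9447) = 0.0553, running product = 0.0553
(1 - 0.6839) = 0.3161, running product = 0.0175
Product of (1-R_i) = 0.0175
R_sys = 1 - 0.0175 = 0.9825

0.9825


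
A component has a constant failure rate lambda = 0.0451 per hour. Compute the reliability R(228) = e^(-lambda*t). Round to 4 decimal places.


lambda = 0.0451
t = 228
lambda * t = 10.2828
R(t) = e^(-10.2828)
R(t) = 0.0

0.0


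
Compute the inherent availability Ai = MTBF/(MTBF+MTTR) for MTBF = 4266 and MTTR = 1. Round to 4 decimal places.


MTBF = 4266
MTTR = 1
MTBF + MTTR = 4267
Ai = 4266 / 4267
Ai = 0.9998

0.9998


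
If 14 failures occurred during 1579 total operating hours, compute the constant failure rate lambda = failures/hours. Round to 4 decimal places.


failures = 14
total_hours = 1579
lambda = 14 / 1579
lambda = 0.0089

0.0089


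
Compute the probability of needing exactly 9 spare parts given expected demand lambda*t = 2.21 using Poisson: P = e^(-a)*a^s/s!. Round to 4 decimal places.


a = 2.21, s = 9
e^(-a) = e^(-2.21) = 0.1097
a^s = 2.21^9 = 1257.5651
s! = 362880
P = 0.1097 * 1257.5651 / 362880
P = 0.0004

0.0004


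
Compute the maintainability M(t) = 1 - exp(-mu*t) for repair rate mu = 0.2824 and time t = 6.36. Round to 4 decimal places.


mu = 0.2824, t = 6.36
mu * t = 0.2824 * 6.36 = 1.7961
exp(-1.7961) = 0.166
M(t) = 1 - 0.166
M(t) = 0.834

0.834


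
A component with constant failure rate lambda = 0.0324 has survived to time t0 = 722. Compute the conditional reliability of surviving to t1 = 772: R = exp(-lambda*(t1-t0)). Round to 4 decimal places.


lambda = 0.0324
t0 = 722, t1 = 772
t1 - t0 = 50
lambda * (t1-t0) = 0.0324 * 50 = 1.62
R = exp(-1.62)
R = 0.1979

0.1979


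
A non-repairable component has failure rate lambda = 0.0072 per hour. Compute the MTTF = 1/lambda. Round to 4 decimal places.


lambda = 0.0072
MTTF = 1 / 0.0072
MTTF = 138.8889

138.8889


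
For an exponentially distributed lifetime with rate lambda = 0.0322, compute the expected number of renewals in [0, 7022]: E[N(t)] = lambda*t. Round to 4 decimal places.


lambda = 0.0322
t = 7022
E[N(t)] = lambda * t
E[N(t)] = 0.0322 * 7022
E[N(t)] = 226.1084

226.1084


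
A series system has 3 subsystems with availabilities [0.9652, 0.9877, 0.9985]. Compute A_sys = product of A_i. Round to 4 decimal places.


Subsystems: [0.9652, 0.9877, 0.9985]
After subsystem 1 (A=0.9652): product = 0.9652
After subsystem 2 (A=0.9877): product = 0.9533
After subsystem 3 (A=0.9985): product = 0.9519
A_sys = 0.9519

0.9519


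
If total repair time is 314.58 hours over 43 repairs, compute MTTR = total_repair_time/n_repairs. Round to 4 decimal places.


total_repair_time = 314.58
n_repairs = 43
MTTR = 314.58 / 43
MTTR = 7.3158

7.3158


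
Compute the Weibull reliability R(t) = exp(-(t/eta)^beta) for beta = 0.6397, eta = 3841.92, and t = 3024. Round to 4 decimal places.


beta = 0.6397, eta = 3841.92, t = 3024
t/eta = 3024 / 3841.92 = 0.7871
(t/eta)^beta = 0.7871^0.6397 = 0.858
R(t) = exp(-0.858)
R(t) = 0.424

0.424


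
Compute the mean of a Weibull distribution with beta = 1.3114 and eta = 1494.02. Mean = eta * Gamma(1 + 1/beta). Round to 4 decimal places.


beta = 1.3114, eta = 1494.02
1/beta = 0.7625
1 + 1/beta = 1.7625
Gamma(1.7625) = 0.922
Mean = 1494.02 * 0.922
Mean = 1377.4494

1377.4494


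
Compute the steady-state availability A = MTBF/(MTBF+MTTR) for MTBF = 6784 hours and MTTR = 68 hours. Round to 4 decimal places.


MTBF = 6784
MTTR = 68
MTBF + MTTR = 6852
A = 6784 / 6852
A = 0.9901

0.9901


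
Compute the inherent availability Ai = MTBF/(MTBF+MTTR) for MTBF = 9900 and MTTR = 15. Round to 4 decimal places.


MTBF = 9900
MTTR = 15
MTBF + MTTR = 9915
Ai = 9900 / 9915
Ai = 0.9985

0.9985


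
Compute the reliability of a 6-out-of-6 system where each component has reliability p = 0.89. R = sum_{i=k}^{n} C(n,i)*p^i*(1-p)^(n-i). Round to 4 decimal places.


k = 6, n = 6, p = 0.89
i=6: C(6,6)=1 * 0.89^6 * 0.11^0 = 0.497
R = sum of terms = 0.497

0.497


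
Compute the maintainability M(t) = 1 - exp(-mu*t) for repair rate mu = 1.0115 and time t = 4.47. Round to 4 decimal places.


mu = 1.0115, t = 4.47
mu * t = 1.0115 * 4.47 = 4.5214
exp(-4.5214) = 0.0109
M(t) = 1 - 0.0109
M(t) = 0.9891

0.9891


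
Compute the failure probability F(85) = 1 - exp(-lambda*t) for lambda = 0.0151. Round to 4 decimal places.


lambda = 0.0151, t = 85
lambda * t = 1.2835
exp(-1.2835) = 0.2771
F(t) = 1 - 0.2771
F(t) = 0.7229

0.7229


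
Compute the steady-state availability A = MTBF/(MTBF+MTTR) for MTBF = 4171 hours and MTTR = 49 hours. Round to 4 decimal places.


MTBF = 4171
MTTR = 49
MTBF + MTTR = 4220
A = 4171 / 4220
A = 0.9884

0.9884


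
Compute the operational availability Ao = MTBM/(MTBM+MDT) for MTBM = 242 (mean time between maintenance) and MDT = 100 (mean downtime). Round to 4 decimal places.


MTBM = 242
MDT = 100
MTBM + MDT = 342
Ao = 242 / 342
Ao = 0.7076

0.7076


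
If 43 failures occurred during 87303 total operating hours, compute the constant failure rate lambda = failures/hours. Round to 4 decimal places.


failures = 43
total_hours = 87303
lambda = 43 / 87303
lambda = 0.0005

0.0005


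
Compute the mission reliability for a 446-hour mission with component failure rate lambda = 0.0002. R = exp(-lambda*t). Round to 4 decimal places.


lambda = 0.0002
mission_time = 446
lambda * t = 0.0002 * 446 = 0.0892
R = exp(-0.0892)
R = 0.9147

0.9147


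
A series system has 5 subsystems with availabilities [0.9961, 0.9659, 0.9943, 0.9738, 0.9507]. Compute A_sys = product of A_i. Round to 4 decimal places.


Subsystems: [0.9961, 0.9659, 0.9943, 0.9738, 0.9507]
After subsystem 1 (A=0.9961): product = 0.9961
After subsystem 2 (A=0.9659): product = 0.9621
After subsystem 3 (A=0.9943): product = 0.9566
After subsystem 4 (A=0.9738): product = 0.9316
After subsystem 5 (A=0.9507): product = 0.8857
A_sys = 0.8857

0.8857


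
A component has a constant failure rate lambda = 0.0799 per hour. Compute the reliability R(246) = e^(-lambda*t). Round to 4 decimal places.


lambda = 0.0799
t = 246
lambda * t = 19.6554
R(t) = e^(-19.6554)
R(t) = 0.0

0.0


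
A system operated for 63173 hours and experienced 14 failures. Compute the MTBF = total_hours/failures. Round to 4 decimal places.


total_hours = 63173
failures = 14
MTBF = 63173 / 14
MTBF = 4512.3571

4512.3571


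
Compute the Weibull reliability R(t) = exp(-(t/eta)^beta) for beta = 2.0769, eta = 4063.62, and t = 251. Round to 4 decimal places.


beta = 2.0769, eta = 4063.62, t = 251
t/eta = 251 / 4063.62 = 0.0618
(t/eta)^beta = 0.0618^2.0769 = 0.0031
R(t) = exp(-0.0031)
R(t) = 0.9969

0.9969


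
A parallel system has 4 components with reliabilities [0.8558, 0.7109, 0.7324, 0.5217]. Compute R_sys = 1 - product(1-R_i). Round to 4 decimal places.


Components: [0.8558, 0.7109, 0.7324, 0.5217]
(1 - 0.8558) = 0.1442, running product = 0.1442
(1 - 0.7109) = 0.2891, running product = 0.0417
(1 - 0.7324) = 0.2676, running product = 0.0112
(1 - 0.5217) = 0.4783, running product = 0.0053
Product of (1-R_i) = 0.0053
R_sys = 1 - 0.0053 = 0.9947

0.9947


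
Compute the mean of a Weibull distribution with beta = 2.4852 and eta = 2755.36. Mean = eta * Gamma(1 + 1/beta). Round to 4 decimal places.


beta = 2.4852, eta = 2755.36
1/beta = 0.4024
1 + 1/beta = 1.4024
Gamma(1.4024) = 0.8871
Mean = 2755.36 * 0.8871
Mean = 2444.3809

2444.3809


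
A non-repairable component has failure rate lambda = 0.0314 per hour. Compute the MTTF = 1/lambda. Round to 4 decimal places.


lambda = 0.0314
MTTF = 1 / 0.0314
MTTF = 31.8471

31.8471


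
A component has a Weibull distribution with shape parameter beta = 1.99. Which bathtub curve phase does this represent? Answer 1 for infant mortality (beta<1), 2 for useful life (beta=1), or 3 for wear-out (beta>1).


beta = 1.99
Compare beta to 1:
beta < 1 => infant mortality (phase 1)
beta = 1 => useful life (phase 2)
beta > 1 => wear-out (phase 3)
Since beta = 1.99, this is wear-out (increasing failure rate)
Phase = 3

3


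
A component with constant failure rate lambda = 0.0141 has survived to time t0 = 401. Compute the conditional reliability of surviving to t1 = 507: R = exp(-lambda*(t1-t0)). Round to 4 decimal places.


lambda = 0.0141
t0 = 401, t1 = 507
t1 - t0 = 106
lambda * (t1-t0) = 0.0141 * 106 = 1.4946
R = exp(-1.4946)
R = 0.2243

0.2243


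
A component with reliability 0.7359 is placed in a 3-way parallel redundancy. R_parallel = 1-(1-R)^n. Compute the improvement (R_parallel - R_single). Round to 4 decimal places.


R_single = 0.7359, n = 3
1 - R_single = 0.2641
(1 - R_single)^n = 0.2641^3 = 0.0184
R_parallel = 1 - 0.0184 = 0.9816
Improvement = 0.9816 - 0.7359
Improvement = 0.2457

0.2457


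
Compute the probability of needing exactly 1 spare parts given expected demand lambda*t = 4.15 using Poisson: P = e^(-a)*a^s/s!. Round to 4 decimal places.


a = 4.15, s = 1
e^(-a) = e^(-4.15) = 0.0158
a^s = 4.15^1 = 4.15
s! = 1
P = 0.0158 * 4.15 / 1
P = 0.0654

0.0654


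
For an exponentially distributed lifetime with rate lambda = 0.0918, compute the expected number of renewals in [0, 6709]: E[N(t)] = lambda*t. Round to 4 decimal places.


lambda = 0.0918
t = 6709
E[N(t)] = lambda * t
E[N(t)] = 0.0918 * 6709
E[N(t)] = 615.8862

615.8862


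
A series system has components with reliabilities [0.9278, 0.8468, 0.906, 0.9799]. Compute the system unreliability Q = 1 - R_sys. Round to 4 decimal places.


Components: [0.9278, 0.8468, 0.906, 0.9799]
After component 1: product = 0.9278
After component 2: product = 0.7857
After component 3: product = 0.7118
After component 4: product = 0.6975
R_sys = 0.6975
Q = 1 - 0.6975 = 0.3025

0.3025


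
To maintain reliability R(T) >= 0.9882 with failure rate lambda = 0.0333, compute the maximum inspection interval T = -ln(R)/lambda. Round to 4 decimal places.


R_target = 0.9882
lambda = 0.0333
-ln(0.9882) = 0.0119
T = 0.0119 / 0.0333
T = 0.3565

0.3565


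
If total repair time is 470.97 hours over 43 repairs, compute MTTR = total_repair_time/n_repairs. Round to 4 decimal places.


total_repair_time = 470.97
n_repairs = 43
MTTR = 470.97 / 43
MTTR = 10.9528

10.9528


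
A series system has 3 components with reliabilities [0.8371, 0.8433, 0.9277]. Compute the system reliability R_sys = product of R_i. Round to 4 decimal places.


Components: [0.8371, 0.8433, 0.9277]
After component 1 (R=0.8371): product = 0.8371
After component 2 (R=0.8433): product = 0.7059
After component 3 (R=0.9277): product = 0.6549
R_sys = 0.6549

0.6549


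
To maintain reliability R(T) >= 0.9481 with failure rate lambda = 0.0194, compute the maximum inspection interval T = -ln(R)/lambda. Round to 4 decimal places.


R_target = 0.9481
lambda = 0.0194
-ln(0.9481) = 0.0533
T = 0.0533 / 0.0194
T = 2.7472

2.7472


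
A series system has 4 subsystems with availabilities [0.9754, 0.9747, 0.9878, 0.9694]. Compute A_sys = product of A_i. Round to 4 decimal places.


Subsystems: [0.9754, 0.9747, 0.9878, 0.9694]
After subsystem 1 (A=0.9754): product = 0.9754
After subsystem 2 (A=0.9747): product = 0.9507
After subsystem 3 (A=0.9878): product = 0.9391
After subsystem 4 (A=0.9694): product = 0.9104
A_sys = 0.9104

0.9104


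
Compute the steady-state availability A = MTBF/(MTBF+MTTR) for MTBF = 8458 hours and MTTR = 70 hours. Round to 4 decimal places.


MTBF = 8458
MTTR = 70
MTBF + MTTR = 8528
A = 8458 / 8528
A = 0.9918

0.9918


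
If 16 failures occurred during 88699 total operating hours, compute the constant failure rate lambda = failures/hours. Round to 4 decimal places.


failures = 16
total_hours = 88699
lambda = 16 / 88699
lambda = 0.0002

0.0002


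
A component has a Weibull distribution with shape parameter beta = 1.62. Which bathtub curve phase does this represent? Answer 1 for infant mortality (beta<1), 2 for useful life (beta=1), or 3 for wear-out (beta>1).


beta = 1.62
Compare beta to 1:
beta < 1 => infant mortality (phase 1)
beta = 1 => useful life (phase 2)
beta > 1 => wear-out (phase 3)
Since beta = 1.62, this is wear-out (increasing failure rate)
Phase = 3

3


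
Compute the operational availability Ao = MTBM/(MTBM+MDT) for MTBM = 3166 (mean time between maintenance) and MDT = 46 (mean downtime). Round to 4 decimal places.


MTBM = 3166
MDT = 46
MTBM + MDT = 3212
Ao = 3166 / 3212
Ao = 0.9857

0.9857


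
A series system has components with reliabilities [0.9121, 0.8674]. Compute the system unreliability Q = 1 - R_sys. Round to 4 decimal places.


Components: [0.9121, 0.8674]
After component 1: product = 0.9121
After component 2: product = 0.7912
R_sys = 0.7912
Q = 1 - 0.7912 = 0.2088

0.2088


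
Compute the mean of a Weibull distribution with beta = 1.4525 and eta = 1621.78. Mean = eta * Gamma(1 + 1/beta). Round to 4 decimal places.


beta = 1.4525, eta = 1621.78
1/beta = 0.6885
1 + 1/beta = 1.6885
Gamma(1.6885) = 0.9065
Mean = 1621.78 * 0.9065
Mean = 1470.1502

1470.1502


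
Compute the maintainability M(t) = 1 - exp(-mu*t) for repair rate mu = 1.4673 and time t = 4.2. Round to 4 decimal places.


mu = 1.4673, t = 4.2
mu * t = 1.4673 * 4.2 = 6.1627
exp(-6.1627) = 0.0021
M(t) = 1 - 0.0021
M(t) = 0.9979

0.9979


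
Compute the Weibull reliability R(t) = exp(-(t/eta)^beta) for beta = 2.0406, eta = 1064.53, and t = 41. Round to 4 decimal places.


beta = 2.0406, eta = 1064.53, t = 41
t/eta = 41 / 1064.53 = 0.0385
(t/eta)^beta = 0.0385^2.0406 = 0.0013
R(t) = exp(-0.0013)
R(t) = 0.9987

0.9987


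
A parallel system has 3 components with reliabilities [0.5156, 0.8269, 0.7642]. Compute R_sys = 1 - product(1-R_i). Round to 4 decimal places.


Components: [0.5156, 0.8269, 0.7642]
(1 - 0.5156) = 0.4844, running product = 0.4844
(1 - 0.8269) = 0.1731, running product = 0.0838
(1 - 0.7642) = 0.2358, running product = 0.0198
Product of (1-R_i) = 0.0198
R_sys = 1 - 0.0198 = 0.9802

0.9802


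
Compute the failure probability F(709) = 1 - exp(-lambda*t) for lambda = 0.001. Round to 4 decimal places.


lambda = 0.001, t = 709
lambda * t = 0.709
exp(-0.709) = 0.4921
F(t) = 1 - 0.4921
F(t) = 0.5079

0.5079


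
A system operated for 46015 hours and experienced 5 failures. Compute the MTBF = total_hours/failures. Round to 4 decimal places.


total_hours = 46015
failures = 5
MTBF = 46015 / 5
MTBF = 9203.0

9203.0


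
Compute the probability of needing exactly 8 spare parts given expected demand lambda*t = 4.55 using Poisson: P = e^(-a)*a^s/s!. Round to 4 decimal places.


a = 4.55, s = 8
e^(-a) = e^(-4.55) = 0.0106
a^s = 4.55^8 = 183692.3936
s! = 40320
P = 0.0106 * 183692.3936 / 40320
P = 0.0481

0.0481


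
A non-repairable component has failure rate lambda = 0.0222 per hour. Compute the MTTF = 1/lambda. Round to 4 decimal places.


lambda = 0.0222
MTTF = 1 / 0.0222
MTTF = 45.045

45.045
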